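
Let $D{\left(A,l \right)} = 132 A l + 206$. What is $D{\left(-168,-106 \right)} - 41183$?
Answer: $2309679$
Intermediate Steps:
$D{\left(A,l \right)} = 206 + 132 A l$ ($D{\left(A,l \right)} = 132 A l + 206 = 206 + 132 A l$)
$D{\left(-168,-106 \right)} - 41183 = \left(206 + 132 \left(-168\right) \left(-106\right)\right) - 41183 = \left(206 + 2350656\right) - 41183 = 2350862 - 41183 = 2309679$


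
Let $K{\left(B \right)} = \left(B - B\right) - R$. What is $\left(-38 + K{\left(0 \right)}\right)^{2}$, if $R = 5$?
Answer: $1849$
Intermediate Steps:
$K{\left(B \right)} = -5$ ($K{\left(B \right)} = \left(B - B\right) - 5 = 0 - 5 = -5$)
$\left(-38 + K{\left(0 \right)}\right)^{2} = \left(-38 - 5\right)^{2} = \left(-43\right)^{2} = 1849$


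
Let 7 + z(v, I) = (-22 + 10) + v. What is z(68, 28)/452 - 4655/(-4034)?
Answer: 1150863/911684 ≈ 1.2623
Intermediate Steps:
z(v, I) = -19 + v (z(v, I) = -7 + ((-22 + 10) + v) = -7 + (-12 + v) = -19 + v)
z(68, 28)/452 - 4655/(-4034) = (-19 + 68)/452 - 4655/(-4034) = 49*(1/452) - 4655*(-1/4034) = 49/452 + 4655/4034 = 1150863/911684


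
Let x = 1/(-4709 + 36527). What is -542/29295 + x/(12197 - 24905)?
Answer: -2705605103/146237437080 ≈ -0.018501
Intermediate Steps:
x = 1/31818 ≈ 3.1429e-5
-542/29295 + x/(12197 - 24905) = -542/29295 + 1/(31818*(12197 - 24905)) = -542*1/29295 + (1/31818)/(-12708) = -542/29295 + (1/31818)*(-1/12708) = -542/29295 - 1/404343144 = -2705605103/146237437080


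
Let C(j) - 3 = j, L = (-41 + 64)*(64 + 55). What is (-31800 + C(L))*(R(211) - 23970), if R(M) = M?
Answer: 690436540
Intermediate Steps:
L = 2737 (L = 23*119 = 2737)
C(j) = 3 + j
(-31800 + C(L))*(R(211) - 23970) = (-31800 + (3 + 2737))*(211 - 23970) = (-31800 + 2740)*(-23759) = -29060*(-23759) = 690436540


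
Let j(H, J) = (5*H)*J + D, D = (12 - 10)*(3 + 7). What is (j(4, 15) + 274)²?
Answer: 352836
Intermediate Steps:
D = 20 (D = 2*10 = 20)
j(H, J) = 20 + 5*H*J (j(H, J) = (5*H)*J + 20 = 5*H*J + 20 = 20 + 5*H*J)
(j(4, 15) + 274)² = ((20 + 5*4*15) + 274)² = ((20 + 300) + 274)² = (320 + 274)² = 594² = 352836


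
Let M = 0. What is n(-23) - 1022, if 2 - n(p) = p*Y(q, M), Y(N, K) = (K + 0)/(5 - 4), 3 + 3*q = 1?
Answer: -1020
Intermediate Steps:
q = -⅔ (q = -1 + (⅓)*1 = -1 + ⅓ = -⅔ ≈ -0.66667)
Y(N, K) = K (Y(N, K) = K/1 = K*1 = K)
n(p) = 2 (n(p) = 2 - p*0 = 2 - 1*0 = 2 + 0 = 2)
n(-23) - 1022 = 2 - 1022 = -1020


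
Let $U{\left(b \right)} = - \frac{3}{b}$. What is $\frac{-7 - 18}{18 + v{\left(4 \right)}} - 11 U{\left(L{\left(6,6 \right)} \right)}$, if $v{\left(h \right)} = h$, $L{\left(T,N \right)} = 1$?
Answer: $\frac{701}{22} \approx 31.864$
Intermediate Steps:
$\frac{-7 - 18}{18 + v{\left(4 \right)}} - 11 U{\left(L{\left(6,6 \right)} \right)} = \frac{-7 - 18}{18 + 4} - 11 \left(- \frac{3}{1}\right) = - \frac{25}{22} - 11 \left(\left(-3\right) 1\right) = \left(-25\right) \frac{1}{22} - -33 = - \frac{25}{22} + 33 = \frac{701}{22}$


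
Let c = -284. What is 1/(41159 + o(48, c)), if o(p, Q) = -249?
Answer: 1/40910 ≈ 2.4444e-5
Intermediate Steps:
1/(41159 + o(48, c)) = 1/(41159 - 249) = 1/40910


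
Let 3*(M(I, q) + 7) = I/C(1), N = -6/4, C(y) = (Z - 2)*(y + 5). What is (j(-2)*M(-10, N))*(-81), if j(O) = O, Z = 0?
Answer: -1089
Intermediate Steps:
C(y) = -10 - 2*y (C(y) = (0 - 2)*(y + 5) = -2*(5 + y) = -10 - 2*y)
N = -3/2 (N = -6*¼ = -3/2 ≈ -1.5000)
M(I, q) = -7 - I/36 (M(I, q) = -7 + (I/(-10 - 2*1))/3 = -7 + (I/(-10 - 2))/3 = -7 + (I/(-12))/3 = -7 + (I*(-1/12))/3 = -7 + (-I/12)/3 = -7 - I/36)
(j(-2)*M(-10, N))*(-81) = -2*(-7 - 1/36*(-10))*(-81) = -2*(-7 + 5/18)*(-81) = -2*(-121/18)*(-81) = (121/9)*(-81) = -1089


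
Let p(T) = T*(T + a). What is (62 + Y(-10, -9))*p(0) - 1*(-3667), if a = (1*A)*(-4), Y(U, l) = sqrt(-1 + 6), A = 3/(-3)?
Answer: 3667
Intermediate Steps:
A = -1 (A = 3*(-1/3) = -1)
Y(U, l) = sqrt(5)
a = 4 (a = (1*(-1))*(-4) = -1*(-4) = 4)
p(T) = T*(4 + T) (p(T) = T*(T + 4) = T*(4 + T))
(62 + Y(-10, -9))*p(0) - 1*(-3667) = (62 + sqrt(5))*(0*(4 + 0)) - 1*(-3667) = (62 + sqrt(5))*(0*4) + 3667 = (62 + sqrt(5))*0 + 3667 = 0 + 3667 = 3667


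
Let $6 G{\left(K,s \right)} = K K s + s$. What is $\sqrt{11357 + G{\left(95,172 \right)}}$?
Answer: $\frac{\sqrt{2430921}}{3} \approx 519.71$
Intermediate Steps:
$G{\left(K,s \right)} = \frac{s}{6} + \frac{s K^{2}}{6}$ ($G{\left(K,s \right)} = \frac{K K s + s}{6} = \frac{K^{2} s + s}{6} = \frac{s K^{2} + s}{6} = \frac{s + s K^{2}}{6} = \frac{s}{6} + \frac{s K^{2}}{6}$)
$\sqrt{11357 + G{\left(95,172 \right)}} = \sqrt{11357 + \frac{1}{6} \cdot 172 \left(1 + 95^{2}\right)} = \sqrt{11357 + \frac{1}{6} \cdot 172 \left(1 + 9025\right)} = \sqrt{11357 + \frac{1}{6} \cdot 172 \cdot 9026} = \sqrt{11357 + \frac{776236}{3}} = \sqrt{\frac{810307}{3}} = \frac{\sqrt{2430921}}{3}$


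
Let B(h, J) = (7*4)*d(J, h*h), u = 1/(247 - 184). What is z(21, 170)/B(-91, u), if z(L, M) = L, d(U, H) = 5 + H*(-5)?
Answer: -1/55200 ≈ -1.8116e-5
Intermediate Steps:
u = 1/63 ≈ 0.015873
d(U, H) = 5 - 5*H
B(h, J) = 140 - 140*h² (B(h, J) = (7*4)*(5 - 5*h*h) = 28*(5 - 5*h²) = 140 - 140*h²)
z(21, 170)/B(-91, u) = 21/(140 - 140*(-91)²) = 21/(140 - 140*8281) = 21/(140 - 1159340) = 21/(-1159200) = 21*(-1/1159200) = -1/55200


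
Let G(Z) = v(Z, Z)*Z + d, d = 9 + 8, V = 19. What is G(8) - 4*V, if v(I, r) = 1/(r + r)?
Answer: -117/2 ≈ -58.500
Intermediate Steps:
d = 17
v(I, r) = 1/(2*r)
G(Z) = 35/2 (G(Z) = (1/(2*Z))*Z + 17 = 1/2 + 17 = 35/2)
G(8) - 4*V = 35/2 - 4*19 = 35/2 - 76 = -117/2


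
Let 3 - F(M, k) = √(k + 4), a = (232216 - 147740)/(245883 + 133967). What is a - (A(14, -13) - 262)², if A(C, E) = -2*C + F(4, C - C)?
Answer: -15862683687/189925 ≈ -83521.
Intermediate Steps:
a = 42238/189925 (a = 84476/379850 = 84476*(1/379850) = 42238/189925 ≈ 0.22239)
F(M, k) = 3 - √(4 + k) (F(M, k) = 3 - √(k + 4) = 3 - √(4 + k))
A(C, E) = 1 - 2*C (A(C, E) = -2*C + (3 - √(4 + (C - C))) = -2*C + (3 - √(4 + 0)) = -2*C + (3 - √4) = -2*C + (3 - 1*2) = -2*C + (3 - 2) = -2*C + 1 = 1 - 2*C)
a - (A(14, -13) - 262)² = 42238/189925 - ((1 - 2*14) - 262)² = 42238/189925 - ((1 - 28) - 262)² = 42238/189925 - (-27 - 262)² = 42238/189925 - 1*(-289)² = 42238/189925 - 1*83521 = 42238/189925 - 83521 = -15862683687/189925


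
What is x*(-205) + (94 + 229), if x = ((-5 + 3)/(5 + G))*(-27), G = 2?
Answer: -8809/7 ≈ -1258.4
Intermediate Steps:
x = 54/7 (x = ((-5 + 3)/(5 + 2))*(-27) = -2/7*(-27) = 54/7 ≈ 7.7143)
x*(-205) + (94 + 229) = (54/7)*(-205) + (94 + 229) = -11070/7 + 323 = -8809/7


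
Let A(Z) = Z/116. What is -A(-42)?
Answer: 21/58 ≈ 0.36207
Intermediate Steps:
A(Z) = Z/116 (A(Z) = Z*(1/116) = Z/116)
-A(-42) = -(-42)/116 = -1*(-21/58) = 21/58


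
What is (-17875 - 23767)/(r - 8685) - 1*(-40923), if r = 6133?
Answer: 52238569/1276 ≈ 40939.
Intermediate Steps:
(-17875 - 23767)/(r - 8685) - 1*(-40923) = (-17875 - 23767)/(6133 - 8685) - 1*(-40923) = -41642/(-2552) + 40923 = -41642*(-1/2552) + 40923 = 20821/1276 + 40923 = 52238569/1276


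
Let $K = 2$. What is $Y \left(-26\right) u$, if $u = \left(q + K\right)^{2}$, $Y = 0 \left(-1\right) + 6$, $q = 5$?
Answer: $-7644$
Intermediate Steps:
$Y = 6$ ($Y = 0 + 6 = 6$)
$u = 49$ ($u = \left(5 + 2\right)^{2} = 7^{2} = 49$)
$Y \left(-26\right) u = 6 \left(-26\right) 49 = \left(-156\right) 49 = -7644$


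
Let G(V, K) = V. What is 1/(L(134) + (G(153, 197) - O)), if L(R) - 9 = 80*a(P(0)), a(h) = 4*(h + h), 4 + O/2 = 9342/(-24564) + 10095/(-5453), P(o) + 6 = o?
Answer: -11162291/40915788719 ≈ -0.00027281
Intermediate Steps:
P(o) = -6 + o
O = -139117579/11162291 (O = -8 + 2*(9342/(-24564) + 10095/(-5453)) = -8 + 2*(9342*(-1/24564) + 10095*(-1/5453)) = -8 + 2*(-1557/4094 - 10095/5453) = -8 + 2*(-49819251/22324582) = -8 - 49819251/11162291 = -139117579/11162291 ≈ -12.463)
a(h) = 8*h (a(h) = 4*(2*h) = 8*h)
L(R) = -3831 (L(R) = 9 + 80*(8*(-6 + 0)) = 9 + 80*(8*(-6)) = 9 + 80*(-48) = 9 - 3840 = -3831)
1/(L(134) + (G(153, 197) - O)) = 1/(-3831 + (153 - 1*(-139117579/11162291))) = 1/(-3831 + (153 + 139117579/11162291)) = 1/(-3831 + 1846948102/11162291) = 1/(-40915788719/11162291) = -11162291/40915788719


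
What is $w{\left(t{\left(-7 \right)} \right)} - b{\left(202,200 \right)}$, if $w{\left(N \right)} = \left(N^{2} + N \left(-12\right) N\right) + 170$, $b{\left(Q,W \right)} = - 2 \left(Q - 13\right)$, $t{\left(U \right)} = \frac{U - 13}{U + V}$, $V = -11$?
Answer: $\frac{43288}{81} \approx 534.42$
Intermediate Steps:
$t{\left(U \right)} = \frac{-13 + U}{-11 + U}$ ($t{\left(U \right)} = \frac{U - 13}{U - 11} = \frac{-13 + U}{-11 + U}$)
$b{\left(Q,W \right)} = 26 - 2 Q$ ($b{\left(Q,W \right)} = - 2 \left(Q - 13\right) = - 2 \left(-13 + Q\right) = 26 - 2 Q$)
$w{\left(N \right)} = 170 - 11 N^{2}$ ($w{\left(N \right)} = \left(N^{2} + - 12 N N\right) + 170 = \left(N^{2} - 12 N^{2}\right) + 170 = - 11 N^{2} + 170 = 170 - 11 N^{2}$)
$w{\left(t{\left(-7 \right)} \right)} - b{\left(202,200 \right)} = \left(170 - 11 \left(\frac{-13 - 7}{-11 - 7}\right)^{2}\right) - \left(26 - 404\right) = \left(170 - 11 \left(\frac{1}{-18} \left(-20\right)\right)^{2}\right) - \left(26 - 404\right) = \left(170 - 11 \left(\left(- \frac{1}{18}\right) \left(-20\right)\right)^{2}\right) - -378 = \left(170 - 11 \left(\frac{10}{9}\right)^{2}\right) + 378 = \left(170 - \frac{1100}{81}\right) + 378 = \frac{12670}{81} + 378 = \frac{43288}{81}$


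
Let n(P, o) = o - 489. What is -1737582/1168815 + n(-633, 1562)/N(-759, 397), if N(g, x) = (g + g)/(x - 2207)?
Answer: 377892171079/295710195 ≈ 1277.9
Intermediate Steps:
n(P, o) = -489 + o
N(g, x) = 2*g/(-2207 + x) (N(g, x) = (2*g)/(-2207 + x) = 2*g/(-2207 + x))
-1737582/1168815 + n(-633, 1562)/N(-759, 397) = -1737582/1168815 + (-489 + 1562)/((2*(-759)/(-2207 + 397))) = -1737582*1/1168815 + 1073/((2*(-759)/(-1810))) = -579194/389605 + 1073/((2*(-759)*(-1/1810))) = -579194/389605 + 1073/(759/905) = -579194/389605 + 1073*(905/759) = -579194/389605 + 971065/759 = 377892171079/295710195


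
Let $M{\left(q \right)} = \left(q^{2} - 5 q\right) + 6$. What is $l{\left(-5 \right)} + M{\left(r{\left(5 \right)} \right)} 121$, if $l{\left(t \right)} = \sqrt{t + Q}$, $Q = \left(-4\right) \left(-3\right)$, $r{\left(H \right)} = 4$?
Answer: $242 + \sqrt{7} \approx 244.65$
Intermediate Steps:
$Q = 12$
$M{\left(q \right)} = 6 + q^{2} - 5 q$
$l{\left(t \right)} = \sqrt{12 + t}$ ($l{\left(t \right)} = \sqrt{t + 12} = \sqrt{12 + t}$)
$l{\left(-5 \right)} + M{\left(r{\left(5 \right)} \right)} 121 = \sqrt{12 - 5} + \left(6 + 4^{2} - 20\right) 121 = \sqrt{7} + \left(6 + 16 - 20\right) 121 = \sqrt{7} + 2 \cdot 121 = \sqrt{7} + 242 = 242 + \sqrt{7}$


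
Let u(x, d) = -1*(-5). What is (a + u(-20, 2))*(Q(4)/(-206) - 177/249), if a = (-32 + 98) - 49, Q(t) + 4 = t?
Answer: -1298/83 ≈ -15.639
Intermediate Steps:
Q(t) = -4 + t
a = 17 (a = 66 - 49 = 17)
u(x, d) = 5
(a + u(-20, 2))*(Q(4)/(-206) - 177/249) = (17 + 5)*((-4 + 4)/(-206) - 177/249) = 22*(0*(-1/206) - 177*1/249) = 22*(0 - 59/83) = 22*(-59/83) = -1298/83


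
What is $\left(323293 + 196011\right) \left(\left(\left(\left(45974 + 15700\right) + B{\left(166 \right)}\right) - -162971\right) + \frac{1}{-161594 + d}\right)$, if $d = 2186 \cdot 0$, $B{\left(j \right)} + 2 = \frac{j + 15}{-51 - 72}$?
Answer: $\frac{1159343310125904308}{9938031} \approx 1.1666 \cdot 10^{11}$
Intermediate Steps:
$B{\left(j \right)} = - \frac{87}{41} - \frac{j}{123}$ ($B{\left(j \right)} = -2 + \frac{j + 15}{-51 - 72} = -2 + \frac{15 + j}{-123} = -2 + \left(15 + j\right) \left(- \frac{1}{123}\right) = -2 - \left(\frac{5}{41} + \frac{j}{123}\right) = - \frac{87}{41} - \frac{j}{123}$)
$d = 0$
$\left(323293 + 196011\right) \left(\left(\left(\left(45974 + 15700\right) + B{\left(166 \right)}\right) - -162971\right) + \frac{1}{-161594 + d}\right) = \left(323293 + 196011\right) \left(\left(\left(\left(45974 + 15700\right) - \frac{427}{123}\right) - -162971\right) + \frac{1}{-161594 + 0}\right) = 519304 \left(\left(\left(61674 - \frac{427}{123}\right) + 162971\right) + \frac{1}{-161594}\right) = 519304 \left(\left(\left(61674 - \frac{427}{123}\right) + 162971\right) - \frac{1}{161594}\right) = 519304 \left(\left(\frac{7585475}{123} + 162971\right) - \frac{1}{161594}\right) = 519304 \left(\frac{27630908}{123} - \frac{1}{161594}\right) = 519304 \cdot \frac{4464988947229}{19876062} = \frac{1159343310125904308}{9938031}$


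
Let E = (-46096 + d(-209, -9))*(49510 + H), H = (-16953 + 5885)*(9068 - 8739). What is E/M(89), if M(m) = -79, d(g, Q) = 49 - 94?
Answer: -165732104542/79 ≈ -2.0979e+9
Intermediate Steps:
H = -3641372 (H = -11068*329 = -3641372)
d(g, Q) = -45
E = 165732104542 (E = (-46096 - 45)*(49510 - 3641372) = -46141*(-3591862) = 165732104542)
E/M(89) = 165732104542/(-79) = 165732104542*(-1/79) = -165732104542/79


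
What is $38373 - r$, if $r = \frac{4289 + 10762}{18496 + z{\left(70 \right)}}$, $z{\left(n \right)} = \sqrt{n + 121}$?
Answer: $\frac{13127194947429}{342101825} + \frac{15051 \sqrt{191}}{342101825} \approx 38372.0$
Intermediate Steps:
$z{\left(n \right)} = \sqrt{121 + n}$
$r = \frac{15051}{18496 + \sqrt{191}}$ ($r = \frac{4289 + 10762}{18496 + \sqrt{121 + 70}} = \frac{15051}{18496 + \sqrt{191}} \approx 0.81314$)
$38373 - r = 38373 - \left(\frac{278383296}{342101825} - \frac{15051 \sqrt{191}}{342101825}\right) = \frac{13127194947429}{342101825} + \frac{15051 \sqrt{191}}{342101825}$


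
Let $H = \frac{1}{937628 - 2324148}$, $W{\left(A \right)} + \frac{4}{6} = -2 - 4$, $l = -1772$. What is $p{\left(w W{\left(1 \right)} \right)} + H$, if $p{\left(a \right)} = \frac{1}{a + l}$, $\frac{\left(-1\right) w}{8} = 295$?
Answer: $\frac{1029419}{14518250920} \approx 7.0905 \cdot 10^{-5}$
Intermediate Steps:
$W{\left(A \right)} = - \frac{20}{3}$ ($W{\left(A \right)} = - \frac{2}{3} - 6 = - \frac{20}{3}$)
$w = -2360$ ($w = \left(-8\right) 295 = -2360$)
$p{\left(a \right)} = \frac{1}{-1772 + a}$ ($p{\left(a \right)} = \frac{1}{a - 1772} = \frac{1}{-1772 + a}$)
$H = - \frac{1}{1386520}$ ($H = \frac{1}{-1386520} = - \frac{1}{1386520} \approx -7.2123 \cdot 10^{-7}$)
$p{\left(w W{\left(1 \right)} \right)} + H = \frac{1}{-1772 - - \frac{47200}{3}} - \frac{1}{1386520} = \frac{1}{-1772 + \frac{47200}{3}} - \frac{1}{1386520} = \frac{1}{\frac{41884}{3}} - \frac{1}{1386520} = \frac{3}{41884} - \frac{1}{1386520} = \frac{1029419}{14518250920}$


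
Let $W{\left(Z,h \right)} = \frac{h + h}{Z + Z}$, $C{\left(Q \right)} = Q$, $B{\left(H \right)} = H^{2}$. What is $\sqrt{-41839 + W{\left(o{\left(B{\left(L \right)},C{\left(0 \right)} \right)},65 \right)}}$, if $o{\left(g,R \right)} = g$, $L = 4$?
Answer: $\frac{i \sqrt{669359}}{4} \approx 204.54 i$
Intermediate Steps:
$W{\left(Z,h \right)} = \frac{h}{Z}$ ($W{\left(Z,h \right)} = \frac{2 h}{2 Z} = 2 h \frac{1}{2 Z} = \frac{h}{Z}$)
$\sqrt{-41839 + W{\left(o{\left(B{\left(L \right)},C{\left(0 \right)} \right)},65 \right)}} = \sqrt{-41839 + \frac{65}{4^{2}}} = \sqrt{-41839 + \frac{65}{16}} = \sqrt{- \frac{669359}{16}} = \frac{i \sqrt{669359}}{4}$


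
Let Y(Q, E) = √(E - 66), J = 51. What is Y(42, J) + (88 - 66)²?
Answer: 484 + I*√15 ≈ 484.0 + 3.873*I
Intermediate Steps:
Y(Q, E) = √(-66 + E)
Y(42, J) + (88 - 66)² = √(-66 + 51) + (88 - 66)² = √(-15) + 22² = I*√15 + 484 = 484 + I*√15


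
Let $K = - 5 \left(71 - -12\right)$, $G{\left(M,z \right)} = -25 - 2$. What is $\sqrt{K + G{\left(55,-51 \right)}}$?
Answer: $i \sqrt{442} \approx 21.024 i$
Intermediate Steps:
$G{\left(M,z \right)} = -27$
$K = -415$ ($K = - 5 \left(71 + 12\right) = \left(-5\right) 83 = -415$)
$\sqrt{K + G{\left(55,-51 \right)}} = \sqrt{-415 - 27} = \sqrt{-442} = i \sqrt{442}$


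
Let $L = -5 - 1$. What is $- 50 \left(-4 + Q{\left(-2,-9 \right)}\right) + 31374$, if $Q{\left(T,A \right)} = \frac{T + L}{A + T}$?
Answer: $\frac{346914}{11} \approx 31538.0$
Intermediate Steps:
$L = -6$ ($L = -5 - 1 = -6$)
$Q{\left(T,A \right)} = \frac{-6 + T}{A + T}$ ($Q{\left(T,A \right)} = \frac{T - 6}{A + T} = \frac{-6 + T}{A + T}$)
$- 50 \left(-4 + Q{\left(-2,-9 \right)}\right) + 31374 = - 50 \left(-4 + \frac{-6 - 2}{-9 - 2}\right) + 31374 = - 50 \left(-4 + \frac{1}{-11} \left(-8\right)\right) + 31374 = - 50 \left(-4 - - \frac{8}{11}\right) + 31374 = - 50 \left(-4 + \frac{8}{11}\right) + 31374 = \left(-50\right) \left(- \frac{36}{11}\right) + 31374 = \frac{1800}{11} + 31374 = \frac{346914}{11}$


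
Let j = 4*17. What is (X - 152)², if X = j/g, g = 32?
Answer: 1437601/64 ≈ 22463.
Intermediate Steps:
j = 68
X = 17/8 (X = 68/32 = 68*(1/32) = 17/8 ≈ 2.1250)
(X - 152)² = (17/8 - 152)² = (-1199/8)² = 1437601/64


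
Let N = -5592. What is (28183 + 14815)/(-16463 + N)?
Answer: -42998/22055 ≈ -1.9496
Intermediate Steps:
(28183 + 14815)/(-16463 + N) = (28183 + 14815)/(-16463 - 5592) = 42998/(-22055) = 42998*(-1/22055) = -42998/22055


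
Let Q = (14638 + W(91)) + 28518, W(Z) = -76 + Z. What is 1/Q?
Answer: 1/43171 ≈ 2.3164e-5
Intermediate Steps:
Q = 43171 (Q = (14638 + (-76 + 91)) + 28518 = (14638 + 15) + 28518 = 14653 + 28518 = 43171)
1/Q = 1/43171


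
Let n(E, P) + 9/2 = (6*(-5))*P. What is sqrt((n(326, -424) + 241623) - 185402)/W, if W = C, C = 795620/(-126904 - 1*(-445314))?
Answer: 31841*sqrt(275746)/159124 ≈ 105.08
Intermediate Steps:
n(E, P) = -9/2 - 30*P (n(E, P) = -9/2 + (6*(-5))*P = -9/2 - 30*P)
C = 79562/31841 (C = 795620/(-126904 + 445314) = 795620/318410 = 795620*(1/318410) = 79562/31841 ≈ 2.4987)
W = 79562/31841 ≈ 2.4987
sqrt((n(326, -424) + 241623) - 185402)/W = sqrt(((-9/2 - 30*(-424)) + 241623) - 185402)/(79562/31841) = sqrt(((-9/2 + 12720) + 241623) - 185402)*(31841/79562) = sqrt((25431/2 + 241623) - 185402)*(31841/79562) = sqrt(508677/2 - 185402)*(31841/79562) = sqrt(137873/2)*(31841/79562) = (sqrt(275746)/2)*(31841/79562) = 31841*sqrt(275746)/159124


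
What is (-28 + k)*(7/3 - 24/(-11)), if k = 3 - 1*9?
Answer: -5066/33 ≈ -153.52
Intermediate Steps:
k = -6 (k = 3 - 9 = -6)
(-28 + k)*(7/3 - 24/(-11)) = (-28 - 6)*(7/3 - 24/(-11)) = -34*(7*(⅓) - 24*(-1/11)) = -34*(7/3 + 24/11) = -34*149/33 = -5066/33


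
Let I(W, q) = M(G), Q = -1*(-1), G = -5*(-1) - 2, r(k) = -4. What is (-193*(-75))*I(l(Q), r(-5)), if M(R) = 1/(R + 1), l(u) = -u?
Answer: 14475/4 ≈ 3618.8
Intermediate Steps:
G = 3 (G = 5 - 2 = 3)
Q = 1
M(R) = 1/(1 + R)
I(W, q) = ¼ (I(W, q) = 1/(1 + 3) = 1/4 = ¼)
(-193*(-75))*I(l(Q), r(-5)) = -193*(-75)*(¼) = 14475*(¼) = 14475/4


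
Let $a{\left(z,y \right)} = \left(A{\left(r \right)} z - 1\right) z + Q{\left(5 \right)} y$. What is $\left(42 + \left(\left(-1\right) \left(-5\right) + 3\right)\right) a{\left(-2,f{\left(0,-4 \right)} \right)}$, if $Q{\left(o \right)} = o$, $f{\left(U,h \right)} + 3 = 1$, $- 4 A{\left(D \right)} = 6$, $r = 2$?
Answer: $-700$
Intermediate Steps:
$A{\left(D \right)} = - \frac{3}{2}$ ($A{\left(D \right)} = \left(- \frac{1}{4}\right) 6 = - \frac{3}{2}$)
$f{\left(U,h \right)} = -2$ ($f{\left(U,h \right)} = -3 + 1 = -2$)
$a{\left(z,y \right)} = 5 y + z \left(-1 - \frac{3 z}{2}\right)$ ($a{\left(z,y \right)} = \left(- \frac{3 z}{2} - 1\right) z + 5 y = \left(-1 - \frac{3 z}{2}\right) z + 5 y = z \left(-1 - \frac{3 z}{2}\right) + 5 y = 5 y + z \left(-1 - \frac{3 z}{2}\right)$)
$\left(42 + \left(\left(-1\right) \left(-5\right) + 3\right)\right) a{\left(-2,f{\left(0,-4 \right)} \right)} = \left(42 + \left(\left(-1\right) \left(-5\right) + 3\right)\right) \left(\left(-1\right) \left(-2\right) + 5 \left(-2\right) - \frac{3 \left(-2\right)^{2}}{2}\right) = \left(42 + \left(5 + 3\right)\right) \left(2 - 10 - 6\right) = \left(42 + 8\right) \left(2 - 10 - 6\right) = 50 \left(-14\right) = -700$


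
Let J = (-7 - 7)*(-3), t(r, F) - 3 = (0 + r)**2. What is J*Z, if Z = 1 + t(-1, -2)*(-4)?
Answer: -630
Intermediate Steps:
t(r, F) = 3 + r**2 (t(r, F) = 3 + (0 + r)**2 = 3 + r**2)
J = 42 (J = -14*(-3) = 42)
Z = -15 (Z = 1 + (3 + (-1)**2)*(-4) = 1 + (3 + 1)*(-4) = 1 + 4*(-4) = 1 - 16 = -15)
J*Z = 42*(-15) = -630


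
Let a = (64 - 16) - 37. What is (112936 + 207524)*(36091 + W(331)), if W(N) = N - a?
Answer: 11668269060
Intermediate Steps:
a = 11 (a = 48 - 37 = 11)
W(N) = -11 + N (W(N) = N - 1*11 = N - 11 = -11 + N)
(112936 + 207524)*(36091 + W(331)) = (112936 + 207524)*(36091 + (-11 + 331)) = 320460*(36091 + 320) = 320460*36411 = 11668269060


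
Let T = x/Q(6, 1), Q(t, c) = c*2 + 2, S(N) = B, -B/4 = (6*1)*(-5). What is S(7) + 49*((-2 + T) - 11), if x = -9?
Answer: -2509/4 ≈ -627.25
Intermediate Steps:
B = 120 (B = -4*6*1*(-5) = -24*(-5) = -4*(-30) = 120)
S(N) = 120
Q(t, c) = 2 + 2*c (Q(t, c) = 2*c + 2 = 2 + 2*c)
T = -9/4 (T = -9/(2 + 2*1) = -9/(2 + 2) = -9/4 ≈ -2.2500)
S(7) + 49*((-2 + T) - 11) = 120 + 49*((-2 - 9/4) - 11) = 120 + 49*(-17/4 - 11) = 120 + 49*(-61/4) = 120 - 2989/4 = -2509/4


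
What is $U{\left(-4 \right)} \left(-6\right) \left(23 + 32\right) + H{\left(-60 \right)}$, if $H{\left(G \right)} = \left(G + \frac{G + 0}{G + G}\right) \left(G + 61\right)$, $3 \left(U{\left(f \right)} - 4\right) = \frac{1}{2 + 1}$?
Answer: $- \frac{8497}{6} \approx -1416.2$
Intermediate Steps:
$U{\left(f \right)} = \frac{37}{9}$ ($U{\left(f \right)} = 4 + \frac{1}{3 \left(2 + 1\right)} = 4 + \frac{1}{3 \cdot 3} = 4 + \frac{1}{3} \cdot \frac{1}{3} = 4 + \frac{1}{9} = \frac{37}{9}$)
$H{\left(G \right)} = \left(\frac{1}{2} + G\right) \left(61 + G\right)$ ($H{\left(G \right)} = \left(G + \frac{G}{2 G}\right) \left(61 + G\right) = \left(G + G \frac{1}{2 G}\right) \left(61 + G\right) = \left(G + \frac{1}{2}\right) \left(61 + G\right) = \left(\frac{1}{2} + G\right) \left(61 + G\right)$)
$U{\left(-4 \right)} \left(-6\right) \left(23 + 32\right) + H{\left(-60 \right)} = \frac{37}{9} \left(-6\right) \left(23 + 32\right) + \left(\frac{61}{2} + \left(-60\right)^{2} + \frac{123}{2} \left(-60\right)\right) = \left(- \frac{74}{3}\right) 55 + \left(\frac{61}{2} + 3600 - 3690\right) = - \frac{4070}{3} - \frac{119}{2} = - \frac{8497}{6}$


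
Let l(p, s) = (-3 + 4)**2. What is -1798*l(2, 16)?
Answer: -1798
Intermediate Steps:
l(p, s) = 1 (l(p, s) = 1**2 = 1)
-1798*l(2, 16) = -1798*1 = -1798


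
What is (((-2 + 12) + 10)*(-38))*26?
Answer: -19760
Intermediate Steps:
(((-2 + 12) + 10)*(-38))*26 = ((10 + 10)*(-38))*26 = (20*(-38))*26 = -760*26 = -19760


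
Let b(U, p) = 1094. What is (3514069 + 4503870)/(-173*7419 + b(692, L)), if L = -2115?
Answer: -8017939/1282393 ≈ -6.2523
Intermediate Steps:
(3514069 + 4503870)/(-173*7419 + b(692, L)) = (3514069 + 4503870)/(-173*7419 + 1094) = 8017939/(-1283487 + 1094) = 8017939/(-1282393) = 8017939*(-1/1282393) = -8017939/1282393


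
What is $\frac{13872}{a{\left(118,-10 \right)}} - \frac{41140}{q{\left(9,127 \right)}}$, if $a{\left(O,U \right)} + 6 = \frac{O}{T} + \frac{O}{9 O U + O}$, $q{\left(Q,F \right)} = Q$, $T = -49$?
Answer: $- \frac{684999836}{110151} \approx -6218.7$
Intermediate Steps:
$a{\left(O,U \right)} = -6 - \frac{O}{49} + \frac{O}{O + 9 O U}$ ($a{\left(O,U \right)} = -6 + \left(\frac{O}{-49} + \frac{O}{9 O U + O}\right) = -6 + \left(O \left(- \frac{1}{49}\right) + \frac{O}{9 O U + O}\right) = -6 - \left(\frac{O}{49} - \frac{O}{O + 9 O U}\right) = -6 - \frac{O}{49} + \frac{O}{O + 9 O U}$)
$\frac{13872}{a{\left(118,-10 \right)}} - \frac{41140}{q{\left(9,127 \right)}} = \frac{13872}{\frac{1}{49} \frac{1}{1 + 9 \left(-10\right)} \left(-245 - 118 - -26460 - 1062 \left(-10\right)\right)} - \frac{41140}{9} = \frac{13872}{\frac{1}{49} \frac{1}{1 - 90} \left(-245 - 118 + 26460 + 10620\right)} - \frac{41140}{9} = \frac{13872}{\frac{1}{49} \frac{1}{-89} \cdot 36717} - \frac{41140}{9} = \frac{13872}{\frac{1}{49} \left(- \frac{1}{89}\right) 36717} - \frac{41140}{9} = \frac{13872}{- \frac{36717}{4361}} - \frac{41140}{9} = 13872 \left(- \frac{4361}{36717}\right) - \frac{41140}{9} = - \frac{20165264}{12239} - \frac{41140}{9} = - \frac{684999836}{110151}$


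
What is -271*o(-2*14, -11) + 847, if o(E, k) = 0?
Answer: 847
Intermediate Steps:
-271*o(-2*14, -11) + 847 = -271*0 + 847 = 0 + 847 = 847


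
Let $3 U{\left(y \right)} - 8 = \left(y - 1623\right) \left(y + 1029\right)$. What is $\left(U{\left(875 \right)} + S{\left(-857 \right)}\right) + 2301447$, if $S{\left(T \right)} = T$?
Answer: $1825862$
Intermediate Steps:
$U{\left(y \right)} = \frac{8}{3} + \frac{\left(-1623 + y\right) \left(1029 + y\right)}{3}$ ($U{\left(y \right)} = \frac{8}{3} + \frac{\left(y - 1623\right) \left(y + 1029\right)}{3} = \frac{8}{3} + \frac{\left(-1623 + y\right) \left(1029 + y\right)}{3}$)
$\left(U{\left(875 \right)} + S{\left(-857 \right)}\right) + 2301447 = \left(\left(- \frac{1670059}{3} - 173250 + \frac{875^{2}}{3}\right) - 857\right) + 2301447 = \left(\left(- \frac{1670059}{3} - 173250 + \frac{1}{3} \cdot 765625\right) - 857\right) + 2301447 = \left(\left(- \frac{1670059}{3} - 173250 + \frac{765625}{3}\right) - 857\right) + 2301447 = \left(-474728 - 857\right) + 2301447 = -475585 + 2301447 = 1825862$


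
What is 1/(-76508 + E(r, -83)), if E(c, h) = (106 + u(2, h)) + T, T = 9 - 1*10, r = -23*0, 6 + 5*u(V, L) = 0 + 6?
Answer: -1/76403 ≈ -1.3088e-5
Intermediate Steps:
u(V, L) = 0 (u(V, L) = -6/5 + (0 + 6)/5 = -6/5 + (⅕)*6 = -6/5 + 6/5 = 0)
r = 0
T = -1 (T = 9 - 10 = -1)
E(c, h) = 105 (E(c, h) = (106 + 0) - 1 = 106 - 1 = 105)
1/(-76508 + E(r, -83)) = 1/(-76508 + 105) = 1/(-76403) = -1/76403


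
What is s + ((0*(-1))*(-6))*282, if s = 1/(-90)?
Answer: -1/90 ≈ -0.011111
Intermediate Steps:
s = -1/90 ≈ -0.011111
s + ((0*(-1))*(-6))*282 = -1/90 + ((0*(-1))*(-6))*282 = -1/90 + (0*(-6))*282 = -1/90 + 0*282 = -1/90 + 0 = -1/90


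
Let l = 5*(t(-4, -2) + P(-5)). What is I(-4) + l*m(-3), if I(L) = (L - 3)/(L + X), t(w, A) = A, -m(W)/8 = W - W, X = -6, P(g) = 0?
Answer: 7/10 ≈ 0.70000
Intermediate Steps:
m(W) = 0 (m(W) = -8*(W - W) = -8*0 = 0)
I(L) = (-3 + L)/(-6 + L) (I(L) = (L - 3)/(L - 6) = (-3 + L)/(-6 + L))
l = -10 (l = 5*(-2 + 0) = 5*(-2) = -10)
I(-4) + l*m(-3) = (-3 - 4)/(-6 - 4) - 10*0 = -7/(-10) + 0 = -⅒*(-7) + 0 = 7/10 + 0 = 7/10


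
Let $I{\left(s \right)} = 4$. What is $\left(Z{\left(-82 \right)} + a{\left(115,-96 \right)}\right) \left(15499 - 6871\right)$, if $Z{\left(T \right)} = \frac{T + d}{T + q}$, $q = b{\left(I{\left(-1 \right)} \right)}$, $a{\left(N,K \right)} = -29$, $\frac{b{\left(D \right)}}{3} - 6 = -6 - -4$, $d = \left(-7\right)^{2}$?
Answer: $- \frac{8615058}{35} \approx -2.4614 \cdot 10^{5}$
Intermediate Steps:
$d = 49$
$b{\left(D \right)} = 12$ ($b{\left(D \right)} = 18 + 3 \left(-6 - -4\right) = 18 + 3 \left(-6 + 4\right) = 18 + 3 \left(-2\right) = 18 - 6 = 12$)
$q = 12$
$Z{\left(T \right)} = \frac{49 + T}{12 + T}$ ($Z{\left(T \right)} = \frac{T + 49}{T + 12} = \frac{49 + T}{12 + T}$)
$\left(Z{\left(-82 \right)} + a{\left(115,-96 \right)}\right) \left(15499 - 6871\right) = \left(\frac{49 - 82}{12 - 82} - 29\right) \left(15499 - 6871\right) = \left(\frac{1}{-70} \left(-33\right) - 29\right) 8628 = \left(\left(- \frac{1}{70}\right) \left(-33\right) - 29\right) 8628 = \left(\frac{33}{70} - 29\right) 8628 = \left(- \frac{1997}{70}\right) 8628 = - \frac{8615058}{35}$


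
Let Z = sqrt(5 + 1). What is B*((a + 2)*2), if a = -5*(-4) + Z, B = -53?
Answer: -2332 - 106*sqrt(6) ≈ -2591.6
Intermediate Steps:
Z = sqrt(6) ≈ 2.4495
a = 20 + sqrt(6) (a = -5*(-4) + sqrt(6) = 20 + sqrt(6) ≈ 22.449)
B*((a + 2)*2) = -53*((20 + sqrt(6)) + 2)*2 = -53*(22 + sqrt(6))*2 = -53*(44 + 2*sqrt(6)) = -2332 - 106*sqrt(6)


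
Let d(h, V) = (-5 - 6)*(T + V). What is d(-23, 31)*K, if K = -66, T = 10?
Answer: 29766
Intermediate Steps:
d(h, V) = -110 - 11*V (d(h, V) = (-5 - 6)*(10 + V) = -11*(10 + V) = -110 - 11*V)
d(-23, 31)*K = (-110 - 11*31)*(-66) = (-110 - 341)*(-66) = -451*(-66) = 29766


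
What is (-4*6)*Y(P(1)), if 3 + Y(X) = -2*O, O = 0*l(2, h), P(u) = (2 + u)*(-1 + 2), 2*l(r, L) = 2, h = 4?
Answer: 72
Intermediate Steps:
l(r, L) = 1 (l(r, L) = (½)*2 = 1)
P(u) = 2 + u (P(u) = (2 + u)*1 = 2 + u)
O = 0 (O = 0*1 = 0)
Y(X) = -3 (Y(X) = -3 - 2*0 = -3 + 0 = -3)
(-4*6)*Y(P(1)) = -4*6*(-3) = -24*(-3) = 72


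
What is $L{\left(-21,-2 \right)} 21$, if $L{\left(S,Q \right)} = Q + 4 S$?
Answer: $-1806$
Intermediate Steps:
$L{\left(-21,-2 \right)} 21 = \left(-2 + 4 \left(-21\right)\right) 21 = \left(-2 - 84\right) 21 = \left(-86\right) 21 = -1806$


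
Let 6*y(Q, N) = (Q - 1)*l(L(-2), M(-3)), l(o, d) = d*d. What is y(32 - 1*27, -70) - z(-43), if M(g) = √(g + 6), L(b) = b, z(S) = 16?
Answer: -14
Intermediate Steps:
M(g) = √(6 + g)
l(o, d) = d²
y(Q, N) = -½ + Q/2 (y(Q, N) = ((Q - 1)*(√(6 - 3))²)/6 = ((-1 + Q)*(√3)²)/6 = ((-1 + Q)*3)/6 = (-3 + 3*Q)/6 = -½ + Q/2)
y(32 - 1*27, -70) - z(-43) = (-½ + (32 - 1*27)/2) - 1*16 = (-½ + (32 - 27)/2) - 16 = (-½ + (½)*5) - 16 = (-½ + 5/2) - 16 = 2 - 16 = -14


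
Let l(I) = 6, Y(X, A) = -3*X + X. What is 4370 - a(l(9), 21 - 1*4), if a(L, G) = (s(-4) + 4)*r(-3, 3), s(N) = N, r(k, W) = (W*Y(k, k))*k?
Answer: 4370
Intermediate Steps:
Y(X, A) = -2*X
r(k, W) = -2*W*k² (r(k, W) = (W*(-2*k))*k = (-2*W*k)*k = -2*W*k²)
a(L, G) = 0 (a(L, G) = (-4 + 4)*(-2*3*(-3)²) = 0*(-2*3*9) = 0*(-54) = 0)
4370 - a(l(9), 21 - 1*4) = 4370 - 1*0 = 4370 + 0 = 4370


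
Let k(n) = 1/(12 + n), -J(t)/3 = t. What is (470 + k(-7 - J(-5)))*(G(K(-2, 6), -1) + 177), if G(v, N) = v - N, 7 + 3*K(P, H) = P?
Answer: 164465/2 ≈ 82233.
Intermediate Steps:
J(t) = -3*t
K(P, H) = -7/3 + P/3
(470 + k(-7 - J(-5)))*(G(K(-2, 6), -1) + 177) = (470 + 1/(12 + (-7 - (-3)*(-5))))*(((-7/3 + (1/3)*(-2)) - 1*(-1)) + 177) = (470 + 1/(12 + (-7 - 1*15)))*(((-7/3 - 2/3) + 1) + 177) = (470 + 1/(12 + (-7 - 15)))*((-3 + 1) + 177) = (470 + 1/(12 - 22))*(-2 + 177) = (470 + 1/(-10))*175 = (470 - 1/10)*175 = (4699/10)*175 = 164465/2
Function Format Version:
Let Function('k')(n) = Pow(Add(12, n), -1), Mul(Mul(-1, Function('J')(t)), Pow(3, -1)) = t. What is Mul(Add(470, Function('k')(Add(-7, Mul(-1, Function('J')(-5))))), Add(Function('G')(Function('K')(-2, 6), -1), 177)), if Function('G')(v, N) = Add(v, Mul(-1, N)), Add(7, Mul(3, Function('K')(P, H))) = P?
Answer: Rational(164465, 2) ≈ 82233.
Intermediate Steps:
Function('J')(t) = Mul(-3, t)
Function('K')(P, H) = Add(Rational(-7, 3), Mul(Rational(1, 3), P))
Mul(Add(470, Function('k')(Add(-7, Mul(-1, Function('J')(-5))))), Add(Function('G')(Function('K')(-2, 6), -1), 177)) = Mul(Add(470, Pow(Add(12, Add(-7, Mul(-1, Mul(-3, -5)))), -1)), Add(Add(Add(Rational(-7, 3), Mul(Rational(1, 3), -2)), Mul(-1, -1)), 177)) = Mul(Add(470, Pow(Add(12, Add(-7, Mul(-1, 15))), -1)), Add(Add(Add(Rational(-7, 3), Rational(-2, 3)), 1), 177)) = Mul(Add(470, Pow(Add(12, Add(-7, -15)), -1)), Add(Add(-3, 1), 177)) = Mul(Add(470, Pow(Add(12, -22), -1)), Add(-2, 177)) = Mul(Add(470, Pow(-10, -1)), 175) = Mul(Add(470, Rational(-1, 10)), 175) = Mul(Rational(4699, 10), 175) = Rational(164465, 2)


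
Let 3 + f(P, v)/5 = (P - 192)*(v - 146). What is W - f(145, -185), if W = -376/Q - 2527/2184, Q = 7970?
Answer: -96694493641/1243320 ≈ -77771.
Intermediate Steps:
f(P, v) = -15 + 5*(-192 + P)*(-146 + v) (f(P, v) = -15 + 5*((P - 192)*(v - 146)) = -15 + 5*((-192 + P)*(-146 + v)) = -15 + 5*(-192 + P)*(-146 + v))
W = -1497241/1243320 (W = -376/7970 - 2527/2184 = -376*1/7970 - 2527*1/2184 = -188/3985 - 361/312 = -1497241/1243320 ≈ -1.2042)
W - f(145, -185) = -1497241/1243320 - (140145 - 960*(-185) - 730*145 + 5*145*(-185)) = -1497241/1243320 - (140145 + 177600 - 105850 - 134125) = -1497241/1243320 - 1*77770 = -1497241/1243320 - 77770 = -96694493641/1243320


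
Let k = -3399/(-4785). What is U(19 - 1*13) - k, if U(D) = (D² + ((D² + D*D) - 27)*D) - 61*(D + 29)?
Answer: -265308/145 ≈ -1829.7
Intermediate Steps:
U(D) = -1769 + D² - 61*D + D*(-27 + 2*D²) (U(D) = (D² + ((D² + D²) - 27)*D) - 61*(29 + D) = (D² + (2*D² - 27)*D) + (-1769 - 61*D) = (D² + (-27 + 2*D²)*D) + (-1769 - 61*D) = (D² + D*(-27 + 2*D²)) + (-1769 - 61*D) = -1769 + D² - 61*D + D*(-27 + 2*D²))
k = 103/145 (k = -3399*(-1/4785) = 103/145 ≈ 0.71034)
U(19 - 1*13) - k = (-1769 + (19 - 1*13)² - 88*(19 - 1*13) + 2*(19 - 1*13)³) - 1*103/145 = (-1769 + (19 - 13)² - 88*(19 - 13) + 2*(19 - 13)³) - 103/145 = (-1769 + 6² - 88*6 + 2*6³) - 103/145 = (-1769 + 36 - 528 + 2*216) - 103/145 = (-1769 + 36 - 528 + 432) - 103/145 = -1829 - 103/145 = -265308/145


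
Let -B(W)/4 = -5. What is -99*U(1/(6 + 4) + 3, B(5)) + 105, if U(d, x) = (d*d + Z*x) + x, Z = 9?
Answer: -2064639/100 ≈ -20646.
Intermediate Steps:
B(W) = 20 (B(W) = -4*(-5) = 20)
U(d, x) = d**2 + 10*x (U(d, x) = (d*d + 9*x) + x = (d**2 + 9*x) + x = d**2 + 10*x)
-99*U(1/(6 + 4) + 3, B(5)) + 105 = -99*((1/(6 + 4) + 3)**2 + 10*20) + 105 = -99*((1/10 + 3)**2 + 200) + 105 = -99*((31/10)**2 + 200) + 105 = -99*(961/100 + 200) + 105 = -99*20961/100 + 105 = -2075139/100 + 105 = -2064639/100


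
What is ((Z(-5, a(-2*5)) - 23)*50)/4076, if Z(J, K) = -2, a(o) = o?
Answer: -625/2038 ≈ -0.30667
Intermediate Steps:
((Z(-5, a(-2*5)) - 23)*50)/4076 = ((-2 - 23)*50)/4076 = -25*50*(1/4076) = -1250*1/4076 = -625/2038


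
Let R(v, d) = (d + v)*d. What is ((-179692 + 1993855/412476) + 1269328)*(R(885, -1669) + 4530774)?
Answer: 1312231972862924285/206238 ≈ 6.3627e+12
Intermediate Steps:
R(v, d) = d*(d + v)
((-179692 + 1993855/412476) + 1269328)*(R(885, -1669) + 4530774) = ((-179692 + 1993855/412476) + 1269328)*(-1669*(-1669 + 885) + 4530774) = ((-179692 + 1993855*(1/412476)) + 1269328)*(-1669*(-784) + 4530774) = ((-179692 + 1993855/412476) + 1269328)*(1308496 + 4530774) = (-74116643537/412476 + 1269328)*5839270 = (449450692591/412476)*5839270 = 1312231972862924285/206238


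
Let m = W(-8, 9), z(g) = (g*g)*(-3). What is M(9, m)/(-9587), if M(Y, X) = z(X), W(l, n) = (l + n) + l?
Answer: 147/9587 ≈ 0.015333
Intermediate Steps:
W(l, n) = n + 2*l
z(g) = -3*g² (z(g) = g²*(-3) = -3*g²)
m = -7 (m = 9 + 2*(-8) = 9 - 16 = -7)
M(Y, X) = -3*X²
M(9, m)/(-9587) = -3*(-7)²/(-9587) = -3*49*(-1/9587) = -147*(-1/9587) = 147/9587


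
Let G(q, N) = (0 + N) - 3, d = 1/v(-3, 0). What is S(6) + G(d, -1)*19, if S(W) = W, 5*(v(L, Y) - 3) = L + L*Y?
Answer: -70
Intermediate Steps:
v(L, Y) = 3 + L/5 + L*Y/5 (v(L, Y) = 3 + (L + L*Y)/5 = 3 + (L/5 + L*Y/5) = 3 + L/5 + L*Y/5)
d = 5/12 (d = 1/(3 + (1/5)*(-3) + (1/5)*(-3)*0) = 1/(3 - 3/5 + 0) = 1/(12/5) = 5/12 ≈ 0.41667)
G(q, N) = -3 + N (G(q, N) = N - 3 = -3 + N)
S(6) + G(d, -1)*19 = 6 + (-3 - 1)*19 = 6 - 4*19 = 6 - 76 = -70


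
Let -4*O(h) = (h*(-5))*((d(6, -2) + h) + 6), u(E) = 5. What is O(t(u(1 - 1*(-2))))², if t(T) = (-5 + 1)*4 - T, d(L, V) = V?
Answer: 3186225/16 ≈ 1.9914e+5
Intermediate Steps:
t(T) = -16 - T (t(T) = -4*4 - T = -16 - T)
O(h) = 5*h*(4 + h)/4 (O(h) = -h*(-5)*((-2 + h) + 6)/4 = -(-5*h)*(4 + h)/4 = -(-5)*h*(4 + h)/4 = 5*h*(4 + h)/4)
O(t(u(1 - 1*(-2))))² = (5*(-16 - 1*5)*(4 + (-16 - 1*5))/4)² = (5*(-16 - 5)*(4 + (-16 - 5))/4)² = ((5/4)*(-21)*(4 - 21))² = ((5/4)*(-21)*(-17))² = (1785/4)² = 3186225/16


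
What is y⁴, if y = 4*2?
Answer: 4096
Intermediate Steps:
y = 8
y⁴ = 8⁴ = 4096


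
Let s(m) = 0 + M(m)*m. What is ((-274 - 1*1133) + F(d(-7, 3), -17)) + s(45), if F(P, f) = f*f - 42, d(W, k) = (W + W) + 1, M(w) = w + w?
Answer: 2890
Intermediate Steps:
M(w) = 2*w
d(W, k) = 1 + 2*W (d(W, k) = 2*W + 1 = 1 + 2*W)
F(P, f) = -42 + f² (F(P, f) = f² - 42 = -42 + f²)
s(m) = 2*m² (s(m) = 0 + (2*m)*m = 0 + 2*m² = 2*m²)
((-274 - 1*1133) + F(d(-7, 3), -17)) + s(45) = ((-274 - 1*1133) + (-42 + (-17)²)) + 2*45² = ((-274 - 1133) + (-42 + 289)) + 2*2025 = (-1407 + 247) + 4050 = -1160 + 4050 = 2890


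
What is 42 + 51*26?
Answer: 1368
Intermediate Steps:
42 + 51*26 = 42 + 1326 = 1368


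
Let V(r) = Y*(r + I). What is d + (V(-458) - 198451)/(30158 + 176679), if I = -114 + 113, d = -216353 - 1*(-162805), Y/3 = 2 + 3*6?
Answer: -11075933667/206837 ≈ -53549.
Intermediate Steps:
Y = 60 (Y = 3*(2 + 3*6) = 3*(2 + 18) = 3*20 = 60)
d = -53548 (d = -216353 + 162805 = -53548)
I = -1
V(r) = -60 + 60*r (V(r) = 60*(r - 1) = 60*(-1 + r) = -60 + 60*r)
d + (V(-458) - 198451)/(30158 + 176679) = -53548 + ((-60 + 60*(-458)) - 198451)/(30158 + 176679) = -53548 + ((-60 - 27480) - 198451)/206837 = -53548 + (-27540 - 198451)*(1/206837) = -53548 - 225991*1/206837 = -53548 - 225991/206837 = -11075933667/206837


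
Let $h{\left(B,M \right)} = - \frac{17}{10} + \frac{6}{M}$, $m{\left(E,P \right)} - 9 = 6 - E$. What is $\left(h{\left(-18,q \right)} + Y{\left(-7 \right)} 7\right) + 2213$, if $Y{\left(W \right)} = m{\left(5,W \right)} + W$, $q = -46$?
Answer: $\frac{513399}{230} \approx 2232.2$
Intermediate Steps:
$m{\left(E,P \right)} = 15 - E$ ($m{\left(E,P \right)} = 9 - \left(-6 + E\right) = 15 - E$)
$h{\left(B,M \right)} = - \frac{17}{10} + \frac{6}{M}$ ($h{\left(B,M \right)} = \left(-17\right) \frac{1}{10} + \frac{6}{M} = - \frac{17}{10} + \frac{6}{M}$)
$Y{\left(W \right)} = 10 + W$ ($Y{\left(W \right)} = \left(15 - 5\right) + W = 10 + W$)
$\left(h{\left(-18,q \right)} + Y{\left(-7 \right)} 7\right) + 2213 = \left(\left(- \frac{17}{10} + \frac{6}{-46}\right) + \left(10 - 7\right) 7\right) + 2213 = \left(\left(- \frac{17}{10} + 6 \left(- \frac{1}{46}\right)\right) + 3 \cdot 7\right) + 2213 = \left(\left(- \frac{17}{10} - \frac{3}{23}\right) + 21\right) + 2213 = \left(- \frac{421}{230} + 21\right) + 2213 = \frac{4409}{230} + 2213 = \frac{513399}{230}$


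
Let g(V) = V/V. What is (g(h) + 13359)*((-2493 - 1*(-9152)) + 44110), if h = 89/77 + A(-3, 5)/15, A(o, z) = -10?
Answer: 678273840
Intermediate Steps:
h = 113/231 (h = 89/77 - 10/15 = 89*(1/77) - 10*1/15 = 89/77 - ⅔ = 113/231 ≈ 0.48918)
g(V) = 1
(g(h) + 13359)*((-2493 - 1*(-9152)) + 44110) = (1 + 13359)*((-2493 - 1*(-9152)) + 44110) = 13360*((-2493 + 9152) + 44110) = 13360*(6659 + 44110) = 13360*50769 = 678273840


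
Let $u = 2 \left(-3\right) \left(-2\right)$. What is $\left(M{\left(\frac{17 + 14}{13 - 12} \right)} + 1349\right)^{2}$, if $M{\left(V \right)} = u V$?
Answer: $2961841$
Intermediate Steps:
$u = 12$ ($u = \left(-6\right) \left(-2\right) = 12$)
$M{\left(V \right)} = 12 V$
$\left(M{\left(\frac{17 + 14}{13 - 12} \right)} + 1349\right)^{2} = \left(12 \frac{17 + 14}{13 - 12} + 1349\right)^{2} = \left(12 \cdot \frac{31}{1} + 1349\right)^{2} = \left(12 \cdot 31 \cdot 1 + 1349\right)^{2} = \left(12 \cdot 31 + 1349\right)^{2} = \left(372 + 1349\right)^{2} = 1721^{2} = 2961841$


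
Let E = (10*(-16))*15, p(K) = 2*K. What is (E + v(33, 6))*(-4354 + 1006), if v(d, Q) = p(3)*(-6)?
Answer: 8155728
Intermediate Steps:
v(d, Q) = -36 (v(d, Q) = (2*3)*(-6) = 6*(-6) = -36)
E = -2400 (E = -160*15 = -2400)
(E + v(33, 6))*(-4354 + 1006) = (-2400 - 36)*(-4354 + 1006) = -2436*(-3348) = 8155728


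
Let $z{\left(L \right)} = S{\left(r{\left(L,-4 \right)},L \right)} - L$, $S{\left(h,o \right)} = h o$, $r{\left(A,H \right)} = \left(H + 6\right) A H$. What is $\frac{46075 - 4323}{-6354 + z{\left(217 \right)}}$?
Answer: $- \frac{41752}{383283} \approx -0.10893$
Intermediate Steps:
$r{\left(A,H \right)} = A H \left(6 + H\right)$ ($r{\left(A,H \right)} = \left(6 + H\right) A H = A H \left(6 + H\right)$)
$z{\left(L \right)} = - L - 8 L^{2}$ ($z{\left(L \right)} = L \left(-4\right) \left(6 - 4\right) L - L = L \left(-4\right) 2 L - L = - 8 L L - L = - 8 L^{2} - L = - L - 8 L^{2}$)
$\frac{46075 - 4323}{-6354 + z{\left(217 \right)}} = \frac{46075 - 4323}{-6354 + 217 \left(-1 - 1736\right)} = \frac{41752}{-6354 + 217 \left(-1 - 1736\right)} = \frac{41752}{-6354 + 217 \left(-1737\right)} = \frac{41752}{-6354 - 376929} = \frac{41752}{-383283} = 41752 \left(- \frac{1}{383283}\right) = - \frac{41752}{383283}$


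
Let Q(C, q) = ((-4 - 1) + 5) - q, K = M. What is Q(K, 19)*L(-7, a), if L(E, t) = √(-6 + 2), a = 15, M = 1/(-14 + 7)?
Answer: -38*I ≈ -38.0*I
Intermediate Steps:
M = -⅐ (M = 1/(-7) = -⅐ ≈ -0.14286)
K = -⅐ ≈ -0.14286
L(E, t) = 2*I (L(E, t) = √(-4) = 2*I)
Q(C, q) = -q (Q(C, q) = (-5 + 5) - q = 0 - q = -q)
Q(K, 19)*L(-7, a) = (-1*19)*(2*I) = -38*I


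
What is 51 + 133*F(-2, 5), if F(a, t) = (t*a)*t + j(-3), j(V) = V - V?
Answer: -6599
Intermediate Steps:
j(V) = 0
F(a, t) = a*t² (F(a, t) = (t*a)*t + 0 = (a*t)*t + 0 = a*t² + 0 = a*t²)
51 + 133*F(-2, 5) = 51 + 133*(-2*5²) = 51 + 133*(-2*25) = 51 + 133*(-50) = 51 - 6650 = -6599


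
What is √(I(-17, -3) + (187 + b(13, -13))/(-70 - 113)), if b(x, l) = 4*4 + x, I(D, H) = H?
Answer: I*√15555/61 ≈ 2.0446*I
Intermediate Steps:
b(x, l) = 16 + x
√(I(-17, -3) + (187 + b(13, -13))/(-70 - 113)) = √(-3 + (187 + (16 + 13))/(-70 - 113)) = √(-3 + (187 + 29)/(-183)) = √(-3 + 216*(-1/183)) = √(-3 - 72/61) = √(-255/61) = I*√15555/61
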